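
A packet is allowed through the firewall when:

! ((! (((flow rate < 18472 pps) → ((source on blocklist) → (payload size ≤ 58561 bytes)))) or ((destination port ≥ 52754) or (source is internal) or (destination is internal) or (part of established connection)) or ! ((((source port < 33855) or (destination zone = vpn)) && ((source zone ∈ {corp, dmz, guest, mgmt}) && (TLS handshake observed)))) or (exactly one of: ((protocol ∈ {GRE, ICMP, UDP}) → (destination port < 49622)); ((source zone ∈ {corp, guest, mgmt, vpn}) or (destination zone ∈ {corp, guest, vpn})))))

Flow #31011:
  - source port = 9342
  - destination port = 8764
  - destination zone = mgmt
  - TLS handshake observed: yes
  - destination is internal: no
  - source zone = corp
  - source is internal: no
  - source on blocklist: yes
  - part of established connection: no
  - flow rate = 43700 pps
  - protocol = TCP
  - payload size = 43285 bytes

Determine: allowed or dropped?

Allowed

Atomic conditions:
  flow rate < 18472 pps: 43700 < 18472 is false
  source on blocklist: yes → true
  payload size ≤ 58561 bytes: 43285 ≤ 58561 is true
  destination port ≥ 52754: 8764 ≥ 52754 is false
  source is internal: no → false
  destination is internal: no → false
  part of established connection: no → false
  source port < 33855: 9342 < 33855 is true
  destination zone = vpn: mgmt == vpn is false
  source zone ∈ {corp, dmz, guest, mgmt}: corp is in the set → true
  TLS handshake observed: yes → true
  protocol ∈ {GRE, ICMP, UDP}: TCP is not in the set → false
  destination port < 49622: 8764 < 49622 is true
  source zone ∈ {corp, guest, mgmt, vpn}: corp is in the set → true
  destination zone ∈ {corp, guest, vpn}: mgmt is not in the set → false
Combine:
[1.1.1.2] true → true = true
[1.1.1] false → true (antecedent false ⇒ implication holds) = true
[1.1] NOT true = false
[1.2] false OR false OR false OR false = false
[1.3.1.1] true OR false = true
[1.3.1.2] true AND true = true
[1.3.1] true AND true = true
[1.3] NOT true = false
[1.4.1] false → true (antecedent false ⇒ implication holds) = true
[1.4.2] true OR false = true
[1.4] exactly-one(true, true) = false
[1] false OR false OR false OR false = false
[root] NOT false = true
Overall: true → allowed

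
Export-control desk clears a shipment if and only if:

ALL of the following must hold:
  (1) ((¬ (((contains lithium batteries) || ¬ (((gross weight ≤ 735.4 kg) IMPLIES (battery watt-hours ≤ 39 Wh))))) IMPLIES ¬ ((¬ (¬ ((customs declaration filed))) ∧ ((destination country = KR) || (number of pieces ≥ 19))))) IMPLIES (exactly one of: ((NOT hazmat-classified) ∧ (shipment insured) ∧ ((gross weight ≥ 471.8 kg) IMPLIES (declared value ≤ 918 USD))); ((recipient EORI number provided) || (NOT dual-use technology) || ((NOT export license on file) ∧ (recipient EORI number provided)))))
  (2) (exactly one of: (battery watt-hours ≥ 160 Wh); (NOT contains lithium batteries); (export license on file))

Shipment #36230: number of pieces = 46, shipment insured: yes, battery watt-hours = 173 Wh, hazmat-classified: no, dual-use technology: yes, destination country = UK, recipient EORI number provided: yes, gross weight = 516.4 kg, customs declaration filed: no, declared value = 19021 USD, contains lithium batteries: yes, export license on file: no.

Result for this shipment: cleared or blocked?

Atomic conditions:
  contains lithium batteries: yes → true
  gross weight ≤ 735.4 kg: 516.4 ≤ 735.4 is true
  battery watt-hours ≤ 39 Wh: 173 ≤ 39 is false
  customs declaration filed: no → false
  destination country = KR: UK == KR is false
  number of pieces ≥ 19: 46 ≥ 19 is true
  NOT hazmat-classified: no → true
  shipment insured: yes → true
  gross weight ≥ 471.8 kg: 516.4 ≥ 471.8 is true
  declared value ≤ 918 USD: 19021 ≤ 918 is false
  recipient EORI number provided: yes → true
  NOT dual-use technology: yes → false
  NOT export license on file: no → true
  battery watt-hours ≥ 160 Wh: 173 ≥ 160 is true
  NOT contains lithium batteries: yes → false
  export license on file: no → false
Combine:
[1.1.1.1.2.1] true → false = false
[1.1.1.1.2] NOT false = true
[1.1.1.1] true OR true = true
[1.1.1] NOT true = false
[1.1.2.1.1.1] NOT false = true
[1.1.2.1.1] NOT true = false
[1.1.2.1.2] false OR true = true
[1.1.2.1] false AND true = false
[1.1.2] NOT false = true
[1.1] false → true (antecedent false ⇒ implication holds) = true
[1.2.1.3] true → false = false
[1.2.1] true AND true AND false = false
[1.2.2.3] true AND true = true
[1.2.2] true OR false OR true = true
[1.2] exactly-one(false, true) = true
[1] true → true = true
[2] exactly-one(true, false, false) = true
[root] true AND true = true
Overall: true → cleared

Cleared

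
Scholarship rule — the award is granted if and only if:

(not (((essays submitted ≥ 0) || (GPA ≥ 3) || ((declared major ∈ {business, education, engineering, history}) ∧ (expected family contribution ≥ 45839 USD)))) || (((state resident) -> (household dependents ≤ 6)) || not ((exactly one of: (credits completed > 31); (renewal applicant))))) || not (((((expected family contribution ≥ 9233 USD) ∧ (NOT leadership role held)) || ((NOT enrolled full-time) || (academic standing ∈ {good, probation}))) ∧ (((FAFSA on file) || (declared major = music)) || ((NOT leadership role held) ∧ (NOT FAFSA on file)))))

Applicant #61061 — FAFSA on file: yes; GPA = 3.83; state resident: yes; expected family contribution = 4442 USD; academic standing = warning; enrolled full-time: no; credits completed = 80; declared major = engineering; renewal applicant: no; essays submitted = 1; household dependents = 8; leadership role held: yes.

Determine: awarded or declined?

Atomic conditions:
  essays submitted ≥ 0: 1 ≥ 0 is true
  GPA ≥ 3: 3.83 ≥ 3 is true
  declared major ∈ {business, education, engineering, history}: engineering is in the set → true
  expected family contribution ≥ 45839 USD: 4442 ≥ 45839 is false
  state resident: yes → true
  household dependents ≤ 6: 8 ≤ 6 is false
  credits completed > 31: 80 > 31 is true
  renewal applicant: no → false
  expected family contribution ≥ 9233 USD: 4442 ≥ 9233 is false
  NOT leadership role held: yes → false
  NOT enrolled full-time: no → true
  academic standing ∈ {good, probation}: warning is not in the set → false
  FAFSA on file: yes → true
  declared major = music: engineering == music is false
  NOT FAFSA on file: yes → false
Combine:
[1.1.1.3] true AND false = false
[1.1.1] true OR true OR false = true
[1.1] NOT true = false
[1.2.1] true → false = false
[1.2.2.1] exactly-one(true, false) = true
[1.2.2] NOT true = false
[1.2] false OR false = false
[1] false OR false = false
[2.1.1.1] false AND false = false
[2.1.1.2] true OR false = true
[2.1.1] false OR true = true
[2.1.2.1] true OR false = true
[2.1.2.2] false AND false = false
[2.1.2] true OR false = true
[2.1] true AND true = true
[2] NOT true = false
[root] false OR false = false
Overall: false → declined

Declined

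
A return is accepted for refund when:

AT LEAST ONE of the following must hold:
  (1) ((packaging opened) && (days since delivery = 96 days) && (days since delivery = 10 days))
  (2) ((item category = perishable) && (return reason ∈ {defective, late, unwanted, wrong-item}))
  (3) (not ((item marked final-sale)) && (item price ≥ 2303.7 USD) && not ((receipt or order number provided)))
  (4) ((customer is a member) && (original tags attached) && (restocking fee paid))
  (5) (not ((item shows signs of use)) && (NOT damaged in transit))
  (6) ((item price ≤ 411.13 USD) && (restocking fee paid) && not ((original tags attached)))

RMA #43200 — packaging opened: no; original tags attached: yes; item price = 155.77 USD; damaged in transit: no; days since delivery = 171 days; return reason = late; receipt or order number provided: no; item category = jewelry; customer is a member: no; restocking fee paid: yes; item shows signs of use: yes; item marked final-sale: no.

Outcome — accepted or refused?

Atomic conditions:
  packaging opened: no → false
  days since delivery = 96 days: 171 == 96 is false
  days since delivery = 10 days: 171 == 10 is false
  item category = perishable: jewelry == perishable is false
  return reason ∈ {defective, late, unwanted, wrong-item}: late is in the set → true
  item marked final-sale: no → false
  item price ≥ 2303.7 USD: 155.77 ≥ 2303.7 is false
  receipt or order number provided: no → false
  customer is a member: no → false
  original tags attached: yes → true
  restocking fee paid: yes → true
  item shows signs of use: yes → true
  NOT damaged in transit: no → true
  item price ≤ 411.13 USD: 155.77 ≤ 411.13 is true
Combine:
[1] false AND false AND false = false
[2] false AND true = false
[3.1] NOT false = true
[3.3] NOT false = true
[3] true AND false AND true = false
[4] false AND true AND true = false
[5.1] NOT true = false
[5] false AND true = false
[6.3] NOT true = false
[6] true AND true AND false = false
[root] false OR false OR false OR false OR false OR false = false
Overall: false → refused

Refused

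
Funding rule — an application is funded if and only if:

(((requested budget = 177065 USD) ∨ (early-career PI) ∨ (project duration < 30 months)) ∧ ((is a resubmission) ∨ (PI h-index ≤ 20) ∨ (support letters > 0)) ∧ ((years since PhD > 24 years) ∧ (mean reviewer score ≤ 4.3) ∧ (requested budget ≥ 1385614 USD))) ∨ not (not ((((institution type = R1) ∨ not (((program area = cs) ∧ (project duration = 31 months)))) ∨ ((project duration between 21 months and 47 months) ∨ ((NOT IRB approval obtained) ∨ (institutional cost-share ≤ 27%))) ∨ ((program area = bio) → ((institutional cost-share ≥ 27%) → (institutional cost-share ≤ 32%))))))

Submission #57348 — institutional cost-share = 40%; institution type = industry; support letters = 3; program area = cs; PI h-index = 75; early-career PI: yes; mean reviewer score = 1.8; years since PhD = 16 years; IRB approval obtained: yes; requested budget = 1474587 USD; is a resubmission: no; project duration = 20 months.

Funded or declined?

Funded

Atomic conditions:
  requested budget = 177065 USD: 1474587 == 177065 is false
  early-career PI: yes → true
  project duration < 30 months: 20 < 30 is true
  is a resubmission: no → false
  PI h-index ≤ 20: 75 ≤ 20 is false
  support letters > 0: 3 > 0 is true
  years since PhD > 24 years: 16 > 24 is false
  mean reviewer score ≤ 4.3: 1.8 ≤ 4.3 is true
  requested budget ≥ 1385614 USD: 1474587 ≥ 1385614 is true
  institution type = R1: industry == R1 is false
  program area = cs: cs == cs is true
  project duration = 31 months: 20 == 31 is false
  project duration between 21 months and 47 months: 20 in [21, 47] is false
  NOT IRB approval obtained: yes → false
  institutional cost-share ≤ 27%: 40 ≤ 27 is false
  program area = bio: cs == bio is false
  institutional cost-share ≥ 27%: 40 ≥ 27 is true
  institutional cost-share ≤ 32%: 40 ≤ 32 is false
Combine:
[1.1] false OR true OR true = true
[1.2] false OR false OR true = true
[1.3] false AND true AND true = false
[1] true AND true AND false = false
[2.1.1.1.2.1] true AND false = false
[2.1.1.1.2] NOT false = true
[2.1.1.1] false OR true = true
[2.1.1.2.2] false OR false = false
[2.1.1.2] false OR false = false
[2.1.1.3.2] true → false = false
[2.1.1.3] false → false (antecedent false ⇒ implication holds) = true
[2.1.1] true OR false OR true = true
[2.1] NOT true = false
[2] NOT false = true
[root] false OR true = true
Overall: true → funded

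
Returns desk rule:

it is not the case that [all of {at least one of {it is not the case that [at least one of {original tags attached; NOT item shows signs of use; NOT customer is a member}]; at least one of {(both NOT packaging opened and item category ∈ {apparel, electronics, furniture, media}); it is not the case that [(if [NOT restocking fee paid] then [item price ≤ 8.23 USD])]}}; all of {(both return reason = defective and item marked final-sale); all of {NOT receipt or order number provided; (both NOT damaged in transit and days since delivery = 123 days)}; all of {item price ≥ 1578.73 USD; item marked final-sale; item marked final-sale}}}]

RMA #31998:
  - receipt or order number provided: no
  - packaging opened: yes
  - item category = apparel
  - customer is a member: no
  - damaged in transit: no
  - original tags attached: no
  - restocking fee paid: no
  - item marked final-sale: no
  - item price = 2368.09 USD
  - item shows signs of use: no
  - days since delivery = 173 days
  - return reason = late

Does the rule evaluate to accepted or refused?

Atomic conditions:
  original tags attached: no → false
  NOT item shows signs of use: no → true
  NOT customer is a member: no → true
  NOT packaging opened: yes → false
  item category ∈ {apparel, electronics, furniture, media}: apparel is in the set → true
  NOT restocking fee paid: no → true
  item price ≤ 8.23 USD: 2368.09 ≤ 8.23 is false
  return reason = defective: late == defective is false
  item marked final-sale: no → false
  NOT receipt or order number provided: no → true
  NOT damaged in transit: no → true
  days since delivery = 123 days: 173 == 123 is false
  item price ≥ 1578.73 USD: 2368.09 ≥ 1578.73 is true
Combine:
[1.1.1.1] false OR true OR true = true
[1.1.1] NOT true = false
[1.1.2.1] false AND true = false
[1.1.2.2.1] true → false = false
[1.1.2.2] NOT false = true
[1.1.2] false OR true = true
[1.1] false OR true = true
[1.2.1] false AND false = false
[1.2.2.2] true AND false = false
[1.2.2] true AND false = false
[1.2.3] true AND false AND false = false
[1.2] false AND false AND false = false
[1] true AND false = false
[root] NOT false = true
Overall: true → accepted

Accepted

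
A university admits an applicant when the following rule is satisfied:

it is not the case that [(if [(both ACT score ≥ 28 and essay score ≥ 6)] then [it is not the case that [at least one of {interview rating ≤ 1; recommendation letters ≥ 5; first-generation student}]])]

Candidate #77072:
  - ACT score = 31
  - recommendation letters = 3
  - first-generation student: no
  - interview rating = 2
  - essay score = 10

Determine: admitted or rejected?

Atomic conditions:
  ACT score ≥ 28: 31 ≥ 28 is true
  essay score ≥ 6: 10 ≥ 6 is true
  interview rating ≤ 1: 2 ≤ 1 is false
  recommendation letters ≥ 5: 3 ≥ 5 is false
  first-generation student: no → false
Combine:
[1.1] true AND true = true
[1.2.1] false OR false OR false = false
[1.2] NOT false = true
[1] true → true = true
[root] NOT true = false
Overall: false → rejected

Rejected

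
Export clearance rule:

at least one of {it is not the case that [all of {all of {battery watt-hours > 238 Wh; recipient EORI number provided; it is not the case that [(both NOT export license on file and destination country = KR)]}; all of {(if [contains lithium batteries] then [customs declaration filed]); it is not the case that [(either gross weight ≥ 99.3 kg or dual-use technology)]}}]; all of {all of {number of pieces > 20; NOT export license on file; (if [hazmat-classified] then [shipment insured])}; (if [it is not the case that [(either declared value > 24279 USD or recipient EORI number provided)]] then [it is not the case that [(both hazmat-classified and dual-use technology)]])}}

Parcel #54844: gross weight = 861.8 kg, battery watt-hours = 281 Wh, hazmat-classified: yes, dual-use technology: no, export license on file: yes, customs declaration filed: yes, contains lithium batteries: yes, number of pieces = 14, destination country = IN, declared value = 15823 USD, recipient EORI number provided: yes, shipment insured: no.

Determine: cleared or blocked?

Cleared

Atomic conditions:
  battery watt-hours > 238 Wh: 281 > 238 is true
  recipient EORI number provided: yes → true
  NOT export license on file: yes → false
  destination country = KR: IN == KR is false
  contains lithium batteries: yes → true
  customs declaration filed: yes → true
  gross weight ≥ 99.3 kg: 861.8 ≥ 99.3 is true
  dual-use technology: no → false
  number of pieces > 20: 14 > 20 is false
  hazmat-classified: yes → true
  shipment insured: no → false
  declared value > 24279 USD: 15823 > 24279 is false
Combine:
[1.1.1.3.1] false AND false = false
[1.1.1.3] NOT false = true
[1.1.1] true AND true AND true = true
[1.1.2.1] true → true = true
[1.1.2.2.1] true OR false = true
[1.1.2.2] NOT true = false
[1.1.2] true AND false = false
[1.1] true AND false = false
[1] NOT false = true
[2.1.3] true → false = false
[2.1] false AND false AND false = false
[2.2.1.1] false OR true = true
[2.2.1] NOT true = false
[2.2.2.1] true AND false = false
[2.2.2] NOT false = true
[2.2] false → true (antecedent false ⇒ implication holds) = true
[2] false AND true = false
[root] true OR false = true
Overall: true → cleared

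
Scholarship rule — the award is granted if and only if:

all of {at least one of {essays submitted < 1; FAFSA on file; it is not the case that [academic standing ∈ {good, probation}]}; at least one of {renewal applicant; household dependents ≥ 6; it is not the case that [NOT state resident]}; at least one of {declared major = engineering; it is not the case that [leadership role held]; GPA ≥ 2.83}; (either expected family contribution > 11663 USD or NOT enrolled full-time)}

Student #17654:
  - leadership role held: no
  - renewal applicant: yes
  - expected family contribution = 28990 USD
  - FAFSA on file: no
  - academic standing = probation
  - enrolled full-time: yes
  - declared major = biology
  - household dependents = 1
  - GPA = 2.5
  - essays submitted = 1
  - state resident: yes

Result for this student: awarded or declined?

Atomic conditions:
  essays submitted < 1: 1 < 1 is false
  FAFSA on file: no → false
  academic standing ∈ {good, probation}: probation is in the set → true
  renewal applicant: yes → true
  household dependents ≥ 6: 1 ≥ 6 is false
  NOT state resident: yes → false
  declared major = engineering: biology == engineering is false
  leadership role held: no → false
  GPA ≥ 2.83: 2.5 ≥ 2.83 is false
  expected family contribution > 11663 USD: 28990 > 11663 is true
  NOT enrolled full-time: yes → false
Combine:
[1.3] NOT true = false
[1] false OR false OR false = false
[2.3] NOT false = true
[2] true OR false OR true = true
[3.2] NOT false = true
[3] false OR true OR false = true
[4] true OR false = true
[root] false AND true AND true AND true = false
Overall: false → declined

Declined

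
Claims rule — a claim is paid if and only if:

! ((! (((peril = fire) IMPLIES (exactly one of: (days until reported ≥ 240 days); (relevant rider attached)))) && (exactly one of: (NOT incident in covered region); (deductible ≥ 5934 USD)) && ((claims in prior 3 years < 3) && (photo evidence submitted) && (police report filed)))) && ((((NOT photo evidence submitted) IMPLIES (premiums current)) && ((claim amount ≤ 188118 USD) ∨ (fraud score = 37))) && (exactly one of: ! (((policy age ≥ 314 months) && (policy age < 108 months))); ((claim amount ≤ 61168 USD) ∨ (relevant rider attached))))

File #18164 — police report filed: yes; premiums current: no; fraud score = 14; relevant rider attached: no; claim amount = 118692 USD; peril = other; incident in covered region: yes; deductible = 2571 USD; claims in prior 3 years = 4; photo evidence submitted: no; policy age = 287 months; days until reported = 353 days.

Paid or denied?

Denied

Atomic conditions:
  peril = fire: other == fire is false
  days until reported ≥ 240 days: 353 ≥ 240 is true
  relevant rider attached: no → false
  NOT incident in covered region: yes → false
  deductible ≥ 5934 USD: 2571 ≥ 5934 is false
  claims in prior 3 years < 3: 4 < 3 is false
  photo evidence submitted: no → false
  police report filed: yes → true
  NOT photo evidence submitted: no → true
  premiums current: no → false
  claim amount ≤ 188118 USD: 118692 ≤ 188118 is true
  fraud score = 37: 14 == 37 is false
  policy age ≥ 314 months: 287 ≥ 314 is false
  policy age < 108 months: 287 < 108 is false
  claim amount ≤ 61168 USD: 118692 ≤ 61168 is false
Combine:
[1.1.1.1.2] exactly-one(true, false) = true
[1.1.1.1] false → true (antecedent false ⇒ implication holds) = true
[1.1.1] NOT true = false
[1.1.2] exactly-one(false, false) = false
[1.1.3] false AND false AND true = false
[1.1] false AND false AND false = false
[1] NOT false = true
[2.1.1] true → false = false
[2.1.2] true OR false = true
[2.1] false AND true = false
[2.2.1.1] false AND false = false
[2.2.1] NOT false = true
[2.2.2] false OR false = false
[2.2] exactly-one(true, false) = true
[2] false AND true = false
[root] true AND false = false
Overall: false → denied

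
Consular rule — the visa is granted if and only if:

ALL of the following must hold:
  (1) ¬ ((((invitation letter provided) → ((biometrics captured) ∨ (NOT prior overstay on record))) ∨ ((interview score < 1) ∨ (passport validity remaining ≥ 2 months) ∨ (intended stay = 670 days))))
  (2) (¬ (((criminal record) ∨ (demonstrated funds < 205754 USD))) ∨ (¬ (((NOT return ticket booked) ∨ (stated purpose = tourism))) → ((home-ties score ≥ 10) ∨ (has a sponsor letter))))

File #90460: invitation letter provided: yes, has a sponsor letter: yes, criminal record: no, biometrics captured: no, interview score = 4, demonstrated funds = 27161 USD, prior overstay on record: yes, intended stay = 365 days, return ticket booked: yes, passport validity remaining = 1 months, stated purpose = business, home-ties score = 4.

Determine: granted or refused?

Atomic conditions:
  invitation letter provided: yes → true
  biometrics captured: no → false
  NOT prior overstay on record: yes → false
  interview score < 1: 4 < 1 is false
  passport validity remaining ≥ 2 months: 1 ≥ 2 is false
  intended stay = 670 days: 365 == 670 is false
  criminal record: no → false
  demonstrated funds < 205754 USD: 27161 < 205754 is true
  NOT return ticket booked: yes → false
  stated purpose = tourism: business == tourism is false
  home-ties score ≥ 10: 4 ≥ 10 is false
  has a sponsor letter: yes → true
Combine:
[1.1.1.2] false OR false = false
[1.1.1] true → false = false
[1.1.2] false OR false OR false = false
[1.1] false OR false = false
[1] NOT false = true
[2.1.1] false OR true = true
[2.1] NOT true = false
[2.2.1.1] false OR false = false
[2.2.1] NOT false = true
[2.2.2] false OR true = true
[2.2] true → true = true
[2] false OR true = true
[root] true AND true = true
Overall: true → granted

Granted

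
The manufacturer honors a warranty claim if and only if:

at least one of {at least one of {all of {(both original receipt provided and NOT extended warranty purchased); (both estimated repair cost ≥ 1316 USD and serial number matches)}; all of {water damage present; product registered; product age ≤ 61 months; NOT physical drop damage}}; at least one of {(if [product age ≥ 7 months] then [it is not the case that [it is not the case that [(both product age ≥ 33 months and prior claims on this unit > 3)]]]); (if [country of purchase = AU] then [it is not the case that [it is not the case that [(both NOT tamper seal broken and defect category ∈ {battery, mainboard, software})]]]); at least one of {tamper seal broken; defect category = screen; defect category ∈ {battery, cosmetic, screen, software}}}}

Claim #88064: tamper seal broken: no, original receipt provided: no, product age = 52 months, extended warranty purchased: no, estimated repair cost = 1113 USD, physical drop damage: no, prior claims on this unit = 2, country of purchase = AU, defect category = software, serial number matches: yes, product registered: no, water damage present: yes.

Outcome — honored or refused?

Honored

Atomic conditions:
  original receipt provided: no → false
  NOT extended warranty purchased: no → true
  estimated repair cost ≥ 1316 USD: 1113 ≥ 1316 is false
  serial number matches: yes → true
  water damage present: yes → true
  product registered: no → false
  product age ≤ 61 months: 52 ≤ 61 is true
  NOT physical drop damage: no → true
  product age ≥ 7 months: 52 ≥ 7 is true
  product age ≥ 33 months: 52 ≥ 33 is true
  prior claims on this unit > 3: 2 > 3 is false
  country of purchase = AU: AU == AU is true
  NOT tamper seal broken: no → true
  defect category ∈ {battery, mainboard, software}: software is in the set → true
  tamper seal broken: no → false
  defect category = screen: software == screen is false
  defect category ∈ {battery, cosmetic, screen, software}: software is in the set → true
Combine:
[1.1.1] false AND true = false
[1.1.2] false AND true = false
[1.1] false AND false = false
[1.2] true AND false AND true AND true = false
[1] false OR false = false
[2.1.2.1.1] true AND false = false
[2.1.2.1] NOT false = true
[2.1.2] NOT true = false
[2.1] true → false = false
[2.2.2.1.1] true AND true = true
[2.2.2.1] NOT true = false
[2.2.2] NOT false = true
[2.2] true → true = true
[2.3] false OR false OR true = true
[2] false OR true OR true = true
[root] false OR true = true
Overall: true → honored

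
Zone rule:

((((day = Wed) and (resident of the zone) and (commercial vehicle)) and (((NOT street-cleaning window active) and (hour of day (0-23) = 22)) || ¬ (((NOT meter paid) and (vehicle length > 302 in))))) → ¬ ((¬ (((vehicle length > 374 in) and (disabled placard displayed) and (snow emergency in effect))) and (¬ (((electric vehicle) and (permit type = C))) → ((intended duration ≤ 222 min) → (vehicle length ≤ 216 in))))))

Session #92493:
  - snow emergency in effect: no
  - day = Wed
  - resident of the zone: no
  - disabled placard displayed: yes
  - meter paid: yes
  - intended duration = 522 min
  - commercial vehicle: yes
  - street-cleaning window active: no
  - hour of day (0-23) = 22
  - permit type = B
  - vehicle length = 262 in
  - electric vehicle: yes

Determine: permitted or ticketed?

Permitted

Atomic conditions:
  day = Wed: Wed == Wed is true
  resident of the zone: no → false
  commercial vehicle: yes → true
  NOT street-cleaning window active: no → true
  hour of day (0-23) = 22: 22 == 22 is true
  NOT meter paid: yes → false
  vehicle length > 302 in: 262 > 302 is false
  vehicle length > 374 in: 262 > 374 is false
  disabled placard displayed: yes → true
  snow emergency in effect: no → false
  electric vehicle: yes → true
  permit type = C: B == C is false
  intended duration ≤ 222 min: 522 ≤ 222 is false
  vehicle length ≤ 216 in: 262 ≤ 216 is false
Combine:
[1.1] true AND false AND true = false
[1.2.1] true AND true = true
[1.2.2.1] false AND false = false
[1.2.2] NOT false = true
[1.2] true OR true = true
[1] false AND true = false
[2.1.1.1] false AND true AND false = false
[2.1.1] NOT false = true
[2.1.2.1.1] true AND false = false
[2.1.2.1] NOT false = true
[2.1.2.2] false → false (antecedent false ⇒ implication holds) = true
[2.1.2] true → true = true
[2.1] true AND true = true
[2] NOT true = false
[root] false → false (antecedent false ⇒ implication holds) = true
Overall: true → permitted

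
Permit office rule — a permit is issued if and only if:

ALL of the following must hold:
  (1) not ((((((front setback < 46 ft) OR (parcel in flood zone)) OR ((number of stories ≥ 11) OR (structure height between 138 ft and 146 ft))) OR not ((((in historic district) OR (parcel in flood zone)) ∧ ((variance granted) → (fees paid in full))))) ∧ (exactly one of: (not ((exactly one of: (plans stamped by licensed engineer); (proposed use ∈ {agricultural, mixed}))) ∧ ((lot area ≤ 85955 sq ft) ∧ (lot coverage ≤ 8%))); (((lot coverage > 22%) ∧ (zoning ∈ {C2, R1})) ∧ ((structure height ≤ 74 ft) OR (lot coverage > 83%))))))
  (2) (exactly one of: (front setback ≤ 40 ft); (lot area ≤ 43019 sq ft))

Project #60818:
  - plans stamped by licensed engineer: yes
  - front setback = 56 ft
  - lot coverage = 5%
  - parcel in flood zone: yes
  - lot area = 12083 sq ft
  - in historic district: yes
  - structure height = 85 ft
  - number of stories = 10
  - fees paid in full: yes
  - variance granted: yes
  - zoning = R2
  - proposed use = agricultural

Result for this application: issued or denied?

Denied

Atomic conditions:
  front setback < 46 ft: 56 < 46 is false
  parcel in flood zone: yes → true
  number of stories ≥ 11: 10 ≥ 11 is false
  structure height between 138 ft and 146 ft: 85 in [138, 146] is false
  in historic district: yes → true
  variance granted: yes → true
  fees paid in full: yes → true
  plans stamped by licensed engineer: yes → true
  proposed use ∈ {agricultural, mixed}: agricultural is in the set → true
  lot area ≤ 85955 sq ft: 12083 ≤ 85955 is true
  lot coverage ≤ 8%: 5 ≤ 8 is true
  lot coverage > 22%: 5 > 22 is false
  zoning ∈ {C2, R1}: R2 is not in the set → false
  structure height ≤ 74 ft: 85 ≤ 74 is false
  lot coverage > 83%: 5 > 83 is false
  front setback ≤ 40 ft: 56 ≤ 40 is false
  lot area ≤ 43019 sq ft: 12083 ≤ 43019 is true
Combine:
[1.1.1.1.1] false OR true = true
[1.1.1.1.2] false OR false = false
[1.1.1.1] true OR false = true
[1.1.1.2.1.1] true OR true = true
[1.1.1.2.1.2] true → true = true
[1.1.1.2.1] true AND true = true
[1.1.1.2] NOT true = false
[1.1.1] true OR false = true
[1.1.2.1.1.1] exactly-one(true, true) = false
[1.1.2.1.1] NOT false = true
[1.1.2.1.2] true AND true = true
[1.1.2.1] true AND true = true
[1.1.2.2.1] false AND false = false
[1.1.2.2.2] false OR false = false
[1.1.2.2] false AND false = false
[1.1.2] exactly-one(true, false) = true
[1.1] true AND true = true
[1] NOT true = false
[2] exactly-one(false, true) = true
[root] false AND true = false
Overall: false → denied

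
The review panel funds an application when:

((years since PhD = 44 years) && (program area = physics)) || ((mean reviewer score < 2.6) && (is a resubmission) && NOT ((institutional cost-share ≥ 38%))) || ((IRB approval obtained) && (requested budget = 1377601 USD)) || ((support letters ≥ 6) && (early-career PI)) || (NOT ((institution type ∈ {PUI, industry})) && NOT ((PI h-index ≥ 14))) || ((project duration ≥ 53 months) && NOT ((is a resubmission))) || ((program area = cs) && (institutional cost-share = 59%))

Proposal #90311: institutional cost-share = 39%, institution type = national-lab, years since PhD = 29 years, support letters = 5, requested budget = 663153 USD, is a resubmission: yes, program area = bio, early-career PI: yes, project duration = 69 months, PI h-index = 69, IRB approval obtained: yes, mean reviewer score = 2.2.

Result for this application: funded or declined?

Declined

Atomic conditions:
  years since PhD = 44 years: 29 == 44 is false
  program area = physics: bio == physics is false
  mean reviewer score < 2.6: 2.2 < 2.6 is true
  is a resubmission: yes → true
  institutional cost-share ≥ 38%: 39 ≥ 38 is true
  IRB approval obtained: yes → true
  requested budget = 1377601 USD: 663153 == 1377601 is false
  support letters ≥ 6: 5 ≥ 6 is false
  early-career PI: yes → true
  institution type ∈ {PUI, industry}: national-lab is not in the set → false
  PI h-index ≥ 14: 69 ≥ 14 is true
  project duration ≥ 53 months: 69 ≥ 53 is true
  program area = cs: bio == cs is false
  institutional cost-share = 59%: 39 == 59 is false
Combine:
[1] false AND false = false
[2.3] NOT true = false
[2] true AND true AND false = false
[3] true AND false = false
[4] false AND true = false
[5.1] NOT false = true
[5.2] NOT true = false
[5] true AND false = false
[6.2] NOT true = false
[6] true AND false = false
[7] false AND false = false
[root] false OR false OR false OR false OR false OR false OR false = false
Overall: false → declined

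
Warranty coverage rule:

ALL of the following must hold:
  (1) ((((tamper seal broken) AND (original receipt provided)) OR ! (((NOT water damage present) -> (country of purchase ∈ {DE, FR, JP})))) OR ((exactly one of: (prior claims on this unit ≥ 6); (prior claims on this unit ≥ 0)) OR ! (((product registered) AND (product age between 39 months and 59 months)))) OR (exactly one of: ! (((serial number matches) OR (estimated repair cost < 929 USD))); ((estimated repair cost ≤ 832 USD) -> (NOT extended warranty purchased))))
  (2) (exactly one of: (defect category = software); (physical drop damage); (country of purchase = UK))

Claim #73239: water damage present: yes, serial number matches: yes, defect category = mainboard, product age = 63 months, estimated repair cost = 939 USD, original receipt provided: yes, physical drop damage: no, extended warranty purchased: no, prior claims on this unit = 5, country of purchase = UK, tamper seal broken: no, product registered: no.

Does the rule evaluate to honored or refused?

Atomic conditions:
  tamper seal broken: no → false
  original receipt provided: yes → true
  NOT water damage present: yes → false
  country of purchase ∈ {DE, FR, JP}: UK is not in the set → false
  prior claims on this unit ≥ 6: 5 ≥ 6 is false
  prior claims on this unit ≥ 0: 5 ≥ 0 is true
  product registered: no → false
  product age between 39 months and 59 months: 63 in [39, 59] is false
  serial number matches: yes → true
  estimated repair cost < 929 USD: 939 < 929 is false
  estimated repair cost ≤ 832 USD: 939 ≤ 832 is false
  NOT extended warranty purchased: no → true
  defect category = software: mainboard == software is false
  physical drop damage: no → false
  country of purchase = UK: UK == UK is true
Combine:
[1.1.1] false AND true = false
[1.1.2.1] false → false (antecedent false ⇒ implication holds) = true
[1.1.2] NOT true = false
[1.1] false OR false = false
[1.2.1] exactly-one(false, true) = true
[1.2.2.1] false AND false = false
[1.2.2] NOT false = true
[1.2] true OR true = true
[1.3.1.1] true OR false = true
[1.3.1] NOT true = false
[1.3.2] false → true (antecedent false ⇒ implication holds) = true
[1.3] exactly-one(false, true) = true
[1] false OR true OR true = true
[2] exactly-one(false, false, true) = true
[root] true AND true = true
Overall: true → honored

Honored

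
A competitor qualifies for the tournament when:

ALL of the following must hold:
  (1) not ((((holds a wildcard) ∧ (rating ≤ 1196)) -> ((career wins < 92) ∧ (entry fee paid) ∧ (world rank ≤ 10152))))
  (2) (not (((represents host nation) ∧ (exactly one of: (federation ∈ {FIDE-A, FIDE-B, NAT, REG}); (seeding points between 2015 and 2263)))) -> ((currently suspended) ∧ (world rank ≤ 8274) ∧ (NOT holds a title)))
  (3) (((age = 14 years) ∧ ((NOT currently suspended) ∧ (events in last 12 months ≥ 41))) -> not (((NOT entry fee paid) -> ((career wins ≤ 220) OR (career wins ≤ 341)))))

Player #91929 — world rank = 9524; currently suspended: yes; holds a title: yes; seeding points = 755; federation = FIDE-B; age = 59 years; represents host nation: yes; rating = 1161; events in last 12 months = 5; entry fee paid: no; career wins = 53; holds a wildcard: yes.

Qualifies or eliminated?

Atomic conditions:
  holds a wildcard: yes → true
  rating ≤ 1196: 1161 ≤ 1196 is true
  career wins < 92: 53 < 92 is true
  entry fee paid: no → false
  world rank ≤ 10152: 9524 ≤ 10152 is true
  represents host nation: yes → true
  federation ∈ {FIDE-A, FIDE-B, NAT, REG}: FIDE-B is in the set → true
  seeding points between 2015 and 2263: 755 in [2015, 2263] is false
  currently suspended: yes → true
  world rank ≤ 8274: 9524 ≤ 8274 is false
  NOT holds a title: yes → false
  age = 14 years: 59 == 14 is false
  NOT currently suspended: yes → false
  events in last 12 months ≥ 41: 5 ≥ 41 is false
  NOT entry fee paid: no → true
  career wins ≤ 220: 53 ≤ 220 is true
  career wins ≤ 341: 53 ≤ 341 is true
Combine:
[1.1.1] true AND true = true
[1.1.2] true AND false AND true = false
[1.1] true → false = false
[1] NOT false = true
[2.1.1.2] exactly-one(true, false) = true
[2.1.1] true AND true = true
[2.1] NOT true = false
[2.2] true AND false AND false = false
[2] false → false (antecedent false ⇒ implication holds) = true
[3.1.2] false AND false = false
[3.1] false AND false = false
[3.2.1.2] true OR true = true
[3.2.1] true → true = true
[3.2] NOT true = false
[3] false → false (antecedent false ⇒ implication holds) = true
[root] true AND true AND true = true
Overall: true → qualifies

Qualifies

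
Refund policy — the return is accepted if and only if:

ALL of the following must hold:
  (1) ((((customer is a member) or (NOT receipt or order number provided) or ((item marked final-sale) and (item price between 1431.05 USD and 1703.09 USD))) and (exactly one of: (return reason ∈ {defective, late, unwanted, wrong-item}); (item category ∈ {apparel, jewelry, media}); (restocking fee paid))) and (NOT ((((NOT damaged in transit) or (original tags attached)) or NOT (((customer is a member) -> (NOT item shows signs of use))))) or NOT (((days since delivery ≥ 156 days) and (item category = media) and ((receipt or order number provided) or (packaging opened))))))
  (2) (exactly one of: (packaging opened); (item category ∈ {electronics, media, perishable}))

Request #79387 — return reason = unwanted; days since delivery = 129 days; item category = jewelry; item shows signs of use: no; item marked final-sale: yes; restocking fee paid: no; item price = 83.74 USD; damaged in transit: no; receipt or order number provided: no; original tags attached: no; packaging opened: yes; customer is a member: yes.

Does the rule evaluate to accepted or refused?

Refused

Atomic conditions:
  customer is a member: yes → true
  NOT receipt or order number provided: no → true
  item marked final-sale: yes → true
  item price between 1431.05 USD and 1703.09 USD: 83.74 in [1431.05, 1703.09] is false
  return reason ∈ {defective, late, unwanted, wrong-item}: unwanted is in the set → true
  item category ∈ {apparel, jewelry, media}: jewelry is in the set → true
  restocking fee paid: no → false
  NOT damaged in transit: no → true
  original tags attached: no → false
  NOT item shows signs of use: no → true
  days since delivery ≥ 156 days: 129 ≥ 156 is false
  item category = media: jewelry == media is false
  receipt or order number provided: no → false
  packaging opened: yes → true
  item category ∈ {electronics, media, perishable}: jewelry is not in the set → false
Combine:
[1.1.1.3] true AND false = false
[1.1.1] true OR true OR false = true
[1.1.2] exactly-one(true, true, false) = false
[1.1] true AND false = false
[1.2.1.1.1] true OR false = true
[1.2.1.1.2.1] true → true = true
[1.2.1.1.2] NOT true = false
[1.2.1.1] true OR false = true
[1.2.1] NOT true = false
[1.2.2.1.3] false OR true = true
[1.2.2.1] false AND false AND true = false
[1.2.2] NOT false = true
[1.2] false OR true = true
[1] false AND true = false
[2] exactly-one(true, false) = true
[root] false AND true = false
Overall: false → refused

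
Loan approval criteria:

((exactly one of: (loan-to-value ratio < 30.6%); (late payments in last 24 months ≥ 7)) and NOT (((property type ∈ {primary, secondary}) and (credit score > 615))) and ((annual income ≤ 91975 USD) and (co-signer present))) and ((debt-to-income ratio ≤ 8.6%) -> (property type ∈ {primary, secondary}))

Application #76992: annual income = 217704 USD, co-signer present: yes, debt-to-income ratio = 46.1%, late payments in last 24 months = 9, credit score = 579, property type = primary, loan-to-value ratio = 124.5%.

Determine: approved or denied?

Denied

Atomic conditions:
  loan-to-value ratio < 30.6%: 124.5 < 30.6 is false
  late payments in last 24 months ≥ 7: 9 ≥ 7 is true
  property type ∈ {primary, secondary}: primary is in the set → true
  credit score > 615: 579 > 615 is false
  annual income ≤ 91975 USD: 217704 ≤ 91975 is false
  co-signer present: yes → true
  debt-to-income ratio ≤ 8.6%: 46.1 ≤ 8.6 is false
Combine:
[1.1] exactly-one(false, true) = true
[1.2.1] true AND false = false
[1.2] NOT false = true
[1.3] false AND true = false
[1] true AND true AND false = false
[2] false → true (antecedent false ⇒ implication holds) = true
[root] false AND true = false
Overall: false → denied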